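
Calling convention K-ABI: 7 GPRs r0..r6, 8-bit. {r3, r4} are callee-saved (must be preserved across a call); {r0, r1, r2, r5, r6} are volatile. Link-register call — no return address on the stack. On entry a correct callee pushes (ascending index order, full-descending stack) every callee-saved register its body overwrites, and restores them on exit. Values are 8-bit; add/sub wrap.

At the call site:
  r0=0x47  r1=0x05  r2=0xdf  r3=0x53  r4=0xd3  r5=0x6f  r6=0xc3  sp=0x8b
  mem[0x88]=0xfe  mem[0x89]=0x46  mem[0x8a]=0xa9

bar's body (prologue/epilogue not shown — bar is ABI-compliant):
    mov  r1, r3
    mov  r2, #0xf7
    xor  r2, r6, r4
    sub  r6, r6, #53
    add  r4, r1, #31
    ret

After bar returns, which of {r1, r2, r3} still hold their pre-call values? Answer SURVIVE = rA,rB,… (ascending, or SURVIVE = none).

prologue: push r4 → mem[0x8a]=0xd3, sp=0x8a
body[0] mov  r1, r3 → r1=0x53
body[1] mov  r2, #0xf7 → r2=0xf7
body[2] xor  r2, r6, r4 → r2=0x10
body[3] sub  r6, r6, #53 → r6=0x8e
body[4] add  r4, r1, #31 → r4=0x72
epilogue: pop r4=0xd3, sp=0x8b
r1: caller-saved, written=True
r2: caller-saved, written=True
r3: callee-saved, written=False

SURVIVE = r3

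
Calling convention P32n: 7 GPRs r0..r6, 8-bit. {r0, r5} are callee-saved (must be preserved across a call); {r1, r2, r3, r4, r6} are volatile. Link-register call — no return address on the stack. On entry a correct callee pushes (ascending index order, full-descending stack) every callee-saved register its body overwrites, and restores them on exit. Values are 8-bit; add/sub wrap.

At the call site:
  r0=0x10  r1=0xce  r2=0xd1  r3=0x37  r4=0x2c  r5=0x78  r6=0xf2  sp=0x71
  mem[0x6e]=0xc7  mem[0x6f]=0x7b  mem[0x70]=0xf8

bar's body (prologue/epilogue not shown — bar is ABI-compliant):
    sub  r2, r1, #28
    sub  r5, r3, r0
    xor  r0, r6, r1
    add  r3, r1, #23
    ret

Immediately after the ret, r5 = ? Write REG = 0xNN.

prologue: push r0 -> mem[0x70]=0x10, sp=0x70
prologue: push r5 -> mem[0x6f]=0x78, sp=0x6f
body[0] sub  r2, r1, #28 -> r2=0xb2
body[1] sub  r5, r3, r0 -> r5=0x27
body[2] xor  r0, r6, r1 -> r0=0x3c
body[3] add  r3, r1, #23 -> r3=0xe5
epilogue: pop r5=0x78, sp=0x70
epilogue: pop r0=0x10, sp=0x71
r5 is callee-saved -> restored

REG = 0x78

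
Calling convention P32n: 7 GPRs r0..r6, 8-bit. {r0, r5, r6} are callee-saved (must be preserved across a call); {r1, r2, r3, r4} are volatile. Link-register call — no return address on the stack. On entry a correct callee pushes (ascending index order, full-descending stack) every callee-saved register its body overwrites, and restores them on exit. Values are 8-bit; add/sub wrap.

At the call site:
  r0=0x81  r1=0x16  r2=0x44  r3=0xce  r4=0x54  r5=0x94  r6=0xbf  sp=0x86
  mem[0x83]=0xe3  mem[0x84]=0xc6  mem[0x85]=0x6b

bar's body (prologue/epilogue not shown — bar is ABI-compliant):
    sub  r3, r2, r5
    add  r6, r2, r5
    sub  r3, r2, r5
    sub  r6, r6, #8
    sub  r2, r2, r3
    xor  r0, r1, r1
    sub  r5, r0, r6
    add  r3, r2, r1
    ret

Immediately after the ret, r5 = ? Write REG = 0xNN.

prologue: push r0 -> mem[0x85]=0x81, sp=0x85
prologue: push r5 -> mem[0x84]=0x94, sp=0x84
prologue: push r6 -> mem[0x83]=0xbf, sp=0x83
body[0] sub  r3, r2, r5 -> r3=0xb0
body[1] add  r6, r2, r5 -> r6=0xd8
body[2] sub  r3, r2, r5 -> r3=0xb0
body[3] sub  r6, r6, #8 -> r6=0xd0
body[4] sub  r2, r2, r3 -> r2=0x94
body[5] xor  r0, r1, r1 -> r0=0x00
body[6] sub  r5, r0, r6 -> r5=0x30
body[7] add  r3, r2, r1 -> r3=0xaa
epilogue: pop r6=0xbf, sp=0x84
epilogue: pop r5=0x94, sp=0x85
epilogue: pop r0=0x81, sp=0x86
r5 is callee-saved -> restored

REG = 0x94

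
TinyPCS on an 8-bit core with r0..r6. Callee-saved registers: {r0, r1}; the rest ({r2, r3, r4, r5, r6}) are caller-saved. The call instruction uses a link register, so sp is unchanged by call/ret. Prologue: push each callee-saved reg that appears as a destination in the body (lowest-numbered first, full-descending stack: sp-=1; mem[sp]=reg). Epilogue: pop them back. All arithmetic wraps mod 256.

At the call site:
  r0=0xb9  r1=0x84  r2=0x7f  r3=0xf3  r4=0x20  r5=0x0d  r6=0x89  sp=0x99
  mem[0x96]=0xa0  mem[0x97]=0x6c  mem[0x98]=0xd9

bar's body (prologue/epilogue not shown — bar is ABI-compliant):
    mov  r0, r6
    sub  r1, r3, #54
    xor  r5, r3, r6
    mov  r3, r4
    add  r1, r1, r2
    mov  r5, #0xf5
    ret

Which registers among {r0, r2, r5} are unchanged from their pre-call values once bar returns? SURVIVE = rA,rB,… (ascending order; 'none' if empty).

SURVIVE = r0,r2

prologue: push r0 → mem[0x98]=0xb9, sp=0x98
prologue: push r1 → mem[0x97]=0x84, sp=0x97
body[0] mov  r0, r6 → r0=0x89
body[1] sub  r1, r3, #54 → r1=0xbd
body[2] xor  r5, r3, r6 → r5=0x7a
body[3] mov  r3, r4 → r3=0x20
body[4] add  r1, r1, r2 → r1=0x3c
body[5] mov  r5, #0xf5 → r5=0xf5
epilogue: pop r1=0x84, sp=0x98
epilogue: pop r0=0xb9, sp=0x99
r0: callee-saved, written=True
r2: caller-saved, written=False
r5: caller-saved, written=True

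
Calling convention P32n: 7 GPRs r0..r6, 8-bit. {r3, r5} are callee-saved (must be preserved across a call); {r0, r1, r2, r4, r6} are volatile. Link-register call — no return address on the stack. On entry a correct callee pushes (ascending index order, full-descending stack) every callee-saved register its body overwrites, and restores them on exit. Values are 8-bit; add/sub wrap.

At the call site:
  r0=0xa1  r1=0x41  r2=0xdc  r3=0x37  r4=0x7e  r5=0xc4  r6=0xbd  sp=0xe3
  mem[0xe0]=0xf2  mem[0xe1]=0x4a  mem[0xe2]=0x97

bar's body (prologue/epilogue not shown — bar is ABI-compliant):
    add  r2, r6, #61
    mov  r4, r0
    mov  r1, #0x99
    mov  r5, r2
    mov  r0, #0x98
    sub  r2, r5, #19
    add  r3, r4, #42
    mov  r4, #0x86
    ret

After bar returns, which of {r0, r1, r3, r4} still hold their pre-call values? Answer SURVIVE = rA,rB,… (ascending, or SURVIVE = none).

prologue: push r3 → mem[0xe2]=0x37, sp=0xe2
prologue: push r5 → mem[0xe1]=0xc4, sp=0xe1
body[0] add  r2, r6, #61 → r2=0xfa
body[1] mov  r4, r0 → r4=0xa1
body[2] mov  r1, #0x99 → r1=0x99
body[3] mov  r5, r2 → r5=0xfa
body[4] mov  r0, #0x98 → r0=0x98
body[5] sub  r2, r5, #19 → r2=0xe7
body[6] add  r3, r4, #42 → r3=0xcb
body[7] mov  r4, #0x86 → r4=0x86
epilogue: pop r5=0xc4, sp=0xe2
epilogue: pop r3=0x37, sp=0xe3
r0: caller-saved, written=True
r1: caller-saved, written=True
r3: callee-saved, written=True
r4: caller-saved, written=True

SURVIVE = r3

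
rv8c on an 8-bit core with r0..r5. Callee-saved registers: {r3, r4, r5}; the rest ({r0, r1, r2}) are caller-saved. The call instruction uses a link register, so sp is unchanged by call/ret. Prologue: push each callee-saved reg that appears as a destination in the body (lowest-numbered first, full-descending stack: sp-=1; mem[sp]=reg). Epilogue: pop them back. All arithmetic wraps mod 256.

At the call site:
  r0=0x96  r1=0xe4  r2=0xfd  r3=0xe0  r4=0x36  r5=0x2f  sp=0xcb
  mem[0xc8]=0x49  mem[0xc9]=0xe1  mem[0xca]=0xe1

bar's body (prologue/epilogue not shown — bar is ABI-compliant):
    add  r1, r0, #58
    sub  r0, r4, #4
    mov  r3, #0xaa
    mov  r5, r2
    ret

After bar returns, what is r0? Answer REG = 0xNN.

REG = 0x32

prologue: push r3 → mem[0xca]=0xe0, sp=0xca
prologue: push r5 → mem[0xc9]=0x2f, sp=0xc9
body[0] add  r1, r0, #58 → r1=0xd0
body[1] sub  r0, r4, #4 → r0=0x32
body[2] mov  r3, #0xaa → r3=0xaa
body[3] mov  r5, r2 → r5=0xfd
epilogue: pop r5=0x2f, sp=0xca
epilogue: pop r3=0xe0, sp=0xcb
r0 is caller-saved → body value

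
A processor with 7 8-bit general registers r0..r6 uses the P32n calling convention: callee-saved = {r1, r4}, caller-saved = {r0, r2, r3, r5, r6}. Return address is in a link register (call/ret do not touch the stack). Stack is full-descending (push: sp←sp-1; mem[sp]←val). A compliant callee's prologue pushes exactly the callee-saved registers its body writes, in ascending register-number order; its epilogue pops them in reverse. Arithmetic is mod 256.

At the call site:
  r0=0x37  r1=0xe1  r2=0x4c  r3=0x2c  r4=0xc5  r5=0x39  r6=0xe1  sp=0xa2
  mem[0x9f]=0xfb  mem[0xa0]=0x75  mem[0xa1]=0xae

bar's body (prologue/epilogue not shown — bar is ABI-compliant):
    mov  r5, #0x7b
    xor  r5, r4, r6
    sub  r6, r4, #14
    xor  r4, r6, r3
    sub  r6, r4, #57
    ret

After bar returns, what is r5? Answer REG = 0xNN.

REG = 0x24

prologue: push r4 → mem[0xa1]=0xc5, sp=0xa1
body[0] mov  r5, #0x7b → r5=0x7b
body[1] xor  r5, r4, r6 → r5=0x24
body[2] sub  r6, r4, #14 → r6=0xb7
body[3] xor  r4, r6, r3 → r4=0x9b
body[4] sub  r6, r4, #57 → r6=0x62
epilogue: pop r4=0xc5, sp=0xa2
r5 is caller-saved → body value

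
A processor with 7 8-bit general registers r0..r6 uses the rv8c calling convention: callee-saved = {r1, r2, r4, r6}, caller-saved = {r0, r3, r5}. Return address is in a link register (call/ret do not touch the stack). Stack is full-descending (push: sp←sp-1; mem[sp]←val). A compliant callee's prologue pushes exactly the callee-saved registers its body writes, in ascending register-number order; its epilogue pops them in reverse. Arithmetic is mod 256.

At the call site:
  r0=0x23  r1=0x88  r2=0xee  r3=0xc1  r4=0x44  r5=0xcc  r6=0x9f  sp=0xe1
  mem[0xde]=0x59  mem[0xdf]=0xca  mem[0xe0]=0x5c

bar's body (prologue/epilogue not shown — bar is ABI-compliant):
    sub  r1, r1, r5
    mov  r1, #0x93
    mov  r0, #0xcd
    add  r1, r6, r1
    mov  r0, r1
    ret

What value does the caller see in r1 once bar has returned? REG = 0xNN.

REG = 0x88

prologue: push r1 → mem[0xe0]=0x88, sp=0xe0
body[0] sub  r1, r1, r5 → r1=0xbc
body[1] mov  r1, #0x93 → r1=0x93
body[2] mov  r0, #0xcd → r0=0xcd
body[3] add  r1, r6, r1 → r1=0x32
body[4] mov  r0, r1 → r0=0x32
epilogue: pop r1=0x88, sp=0xe1
r1 is callee-saved → restored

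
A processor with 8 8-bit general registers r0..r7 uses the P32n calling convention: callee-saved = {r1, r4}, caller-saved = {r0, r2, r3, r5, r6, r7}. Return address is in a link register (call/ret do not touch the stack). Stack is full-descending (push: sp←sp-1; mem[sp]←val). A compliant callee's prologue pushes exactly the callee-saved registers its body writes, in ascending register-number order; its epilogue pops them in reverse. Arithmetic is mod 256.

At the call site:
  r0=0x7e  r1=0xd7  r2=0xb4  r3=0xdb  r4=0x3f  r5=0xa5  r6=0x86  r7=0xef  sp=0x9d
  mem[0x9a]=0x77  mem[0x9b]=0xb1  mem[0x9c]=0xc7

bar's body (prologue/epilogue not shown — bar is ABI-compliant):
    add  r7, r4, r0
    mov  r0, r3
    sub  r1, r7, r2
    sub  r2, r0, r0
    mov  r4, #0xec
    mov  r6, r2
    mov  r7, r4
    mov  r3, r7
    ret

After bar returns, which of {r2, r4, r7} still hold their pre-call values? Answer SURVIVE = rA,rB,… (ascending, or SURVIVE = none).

prologue: push r1 → mem[0x9c]=0xd7, sp=0x9c
prologue: push r4 → mem[0x9b]=0x3f, sp=0x9b
body[0] add  r7, r4, r0 → r7=0xbd
body[1] mov  r0, r3 → r0=0xdb
body[2] sub  r1, r7, r2 → r1=0x09
body[3] sub  r2, r0, r0 → r2=0x00
body[4] mov  r4, #0xec → r4=0xec
body[5] mov  r6, r2 → r6=0x00
body[6] mov  r7, r4 → r7=0xec
body[7] mov  r3, r7 → r3=0xec
epilogue: pop r4=0x3f, sp=0x9c
epilogue: pop r1=0xd7, sp=0x9d
r2: caller-saved, written=True
r4: callee-saved, written=True
r7: caller-saved, written=True

SURVIVE = r4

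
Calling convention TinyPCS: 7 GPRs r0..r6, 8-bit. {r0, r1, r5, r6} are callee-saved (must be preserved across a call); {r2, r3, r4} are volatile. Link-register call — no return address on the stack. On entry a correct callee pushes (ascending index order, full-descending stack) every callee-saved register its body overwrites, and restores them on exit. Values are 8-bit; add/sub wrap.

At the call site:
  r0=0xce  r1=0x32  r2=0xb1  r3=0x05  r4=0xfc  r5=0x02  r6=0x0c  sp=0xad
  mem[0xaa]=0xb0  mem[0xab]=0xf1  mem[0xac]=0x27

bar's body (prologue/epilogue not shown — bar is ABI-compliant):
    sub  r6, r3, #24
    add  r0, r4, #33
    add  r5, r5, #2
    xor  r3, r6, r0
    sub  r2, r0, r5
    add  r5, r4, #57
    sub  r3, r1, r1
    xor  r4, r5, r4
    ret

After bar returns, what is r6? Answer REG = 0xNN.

prologue: push r0 -> mem[0xac]=0xce, sp=0xac
prologue: push r5 -> mem[0xab]=0x02, sp=0xab
prologue: push r6 -> mem[0xaa]=0x0c, sp=0xaa
body[0] sub  r6, r3, #24 -> r6=0xed
body[1] add  r0, r4, #33 -> r0=0x1d
body[2] add  r5, r5, #2 -> r5=0x04
body[3] xor  r3, r6, r0 -> r3=0xf0
body[4] sub  r2, r0, r5 -> r2=0x19
body[5] add  r5, r4, #57 -> r5=0x35
body[6] sub  r3, r1, r1 -> r3=0x00
body[7] xor  r4, r5, r4 -> r4=0xc9
epilogue: pop r6=0x0c, sp=0xab
epilogue: pop r5=0x02, sp=0xac
epilogue: pop r0=0xce, sp=0xad
r6 is callee-saved -> restored

REG = 0x0c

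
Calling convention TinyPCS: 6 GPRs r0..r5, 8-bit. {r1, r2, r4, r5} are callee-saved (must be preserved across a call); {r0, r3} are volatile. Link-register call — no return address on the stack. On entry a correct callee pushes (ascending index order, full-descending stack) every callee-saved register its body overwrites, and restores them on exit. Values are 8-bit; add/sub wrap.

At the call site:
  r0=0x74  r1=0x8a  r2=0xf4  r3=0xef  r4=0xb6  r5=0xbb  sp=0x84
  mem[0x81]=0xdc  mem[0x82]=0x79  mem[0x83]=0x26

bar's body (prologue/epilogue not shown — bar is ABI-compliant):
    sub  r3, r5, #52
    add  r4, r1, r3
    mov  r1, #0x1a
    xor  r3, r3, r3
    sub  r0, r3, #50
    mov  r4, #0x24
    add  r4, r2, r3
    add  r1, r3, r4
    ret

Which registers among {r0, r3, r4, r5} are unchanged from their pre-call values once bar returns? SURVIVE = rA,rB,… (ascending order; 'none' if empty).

prologue: push r1 -> mem[0x83]=0x8a, sp=0x83
prologue: push r4 -> mem[0x82]=0xb6, sp=0x82
body[0] sub  r3, r5, #52 -> r3=0x87
body[1] add  r4, r1, r3 -> r4=0x11
body[2] mov  r1, #0x1a -> r1=0x1a
body[3] xor  r3, r3, r3 -> r3=0x00
body[4] sub  r0, r3, #50 -> r0=0xce
body[5] mov  r4, #0x24 -> r4=0x24
body[6] add  r4, r2, r3 -> r4=0xf4
body[7] add  r1, r3, r4 -> r1=0xf4
epilogue: pop r4=0xb6, sp=0x83
epilogue: pop r1=0x8a, sp=0x84
r0: caller-saved, written=True
r3: caller-saved, written=True
r4: callee-saved, written=True
r5: callee-saved, written=False

SURVIVE = r4,r5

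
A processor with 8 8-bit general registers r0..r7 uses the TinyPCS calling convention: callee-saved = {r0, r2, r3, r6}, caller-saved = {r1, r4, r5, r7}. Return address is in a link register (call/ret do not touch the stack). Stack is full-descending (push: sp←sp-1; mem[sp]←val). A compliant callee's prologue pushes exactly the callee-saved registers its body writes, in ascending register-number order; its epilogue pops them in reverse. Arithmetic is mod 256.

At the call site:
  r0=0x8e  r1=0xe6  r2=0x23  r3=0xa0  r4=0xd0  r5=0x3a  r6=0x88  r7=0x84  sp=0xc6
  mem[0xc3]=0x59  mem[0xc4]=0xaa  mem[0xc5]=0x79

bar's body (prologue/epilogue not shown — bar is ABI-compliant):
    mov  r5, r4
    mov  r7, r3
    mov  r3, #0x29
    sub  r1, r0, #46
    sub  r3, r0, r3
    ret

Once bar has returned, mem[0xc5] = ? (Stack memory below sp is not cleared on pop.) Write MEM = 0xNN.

MEM = 0xa0

prologue: push r3 -> mem[0xc5]=0xa0, sp=0xc5
body[0] mov  r5, r4 -> r5=0xd0
body[1] mov  r7, r3 -> r7=0xa0
body[2] mov  r3, #0x29 -> r3=0x29
body[3] sub  r1, r0, #46 -> r1=0x60
body[4] sub  r3, r0, r3 -> r3=0x65
epilogue: pop r3=0xa0, sp=0xc6
prologue pushed ['r3'] at ['0xc5']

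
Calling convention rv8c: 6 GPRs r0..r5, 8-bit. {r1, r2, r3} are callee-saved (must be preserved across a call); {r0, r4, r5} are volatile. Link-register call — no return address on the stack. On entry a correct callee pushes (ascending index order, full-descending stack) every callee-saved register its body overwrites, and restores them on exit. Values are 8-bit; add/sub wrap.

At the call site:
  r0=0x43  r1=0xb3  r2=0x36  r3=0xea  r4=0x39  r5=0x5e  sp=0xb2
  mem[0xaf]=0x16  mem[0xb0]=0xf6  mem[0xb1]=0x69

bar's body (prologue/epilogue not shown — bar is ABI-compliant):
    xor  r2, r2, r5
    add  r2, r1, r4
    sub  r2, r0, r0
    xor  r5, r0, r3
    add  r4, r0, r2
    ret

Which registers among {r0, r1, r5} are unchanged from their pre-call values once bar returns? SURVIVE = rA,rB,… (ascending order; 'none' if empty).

prologue: push r2 -> mem[0xb1]=0x36, sp=0xb1
body[0] xor  r2, r2, r5 -> r2=0x68
body[1] add  r2, r1, r4 -> r2=0xec
body[2] sub  r2, r0, r0 -> r2=0x00
body[3] xor  r5, r0, r3 -> r5=0xa9
body[4] add  r4, r0, r2 -> r4=0x43
epilogue: pop r2=0x36, sp=0xb2
r0: caller-saved, written=False
r1: callee-saved, written=False
r5: caller-saved, written=True

SURVIVE = r0,r1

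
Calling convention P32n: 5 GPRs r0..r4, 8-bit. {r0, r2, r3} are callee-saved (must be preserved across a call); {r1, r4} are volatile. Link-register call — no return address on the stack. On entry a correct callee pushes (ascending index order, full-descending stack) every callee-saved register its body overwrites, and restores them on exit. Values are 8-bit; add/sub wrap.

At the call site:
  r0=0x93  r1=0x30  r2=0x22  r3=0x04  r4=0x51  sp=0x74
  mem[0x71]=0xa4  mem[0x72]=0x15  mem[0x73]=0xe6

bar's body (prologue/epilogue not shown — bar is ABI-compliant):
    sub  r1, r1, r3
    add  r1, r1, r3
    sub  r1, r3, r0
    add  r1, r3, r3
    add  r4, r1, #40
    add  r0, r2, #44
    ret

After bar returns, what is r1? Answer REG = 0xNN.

prologue: push r0 → mem[0x73]=0x93, sp=0x73
body[0] sub  r1, r1, r3 → r1=0x2c
body[1] add  r1, r1, r3 → r1=0x30
body[2] sub  r1, r3, r0 → r1=0x71
body[3] add  r1, r3, r3 → r1=0x08
body[4] add  r4, r1, #40 → r4=0x30
body[5] add  r0, r2, #44 → r0=0x4e
epilogue: pop r0=0x93, sp=0x74
r1 is caller-saved → body value

REG = 0x08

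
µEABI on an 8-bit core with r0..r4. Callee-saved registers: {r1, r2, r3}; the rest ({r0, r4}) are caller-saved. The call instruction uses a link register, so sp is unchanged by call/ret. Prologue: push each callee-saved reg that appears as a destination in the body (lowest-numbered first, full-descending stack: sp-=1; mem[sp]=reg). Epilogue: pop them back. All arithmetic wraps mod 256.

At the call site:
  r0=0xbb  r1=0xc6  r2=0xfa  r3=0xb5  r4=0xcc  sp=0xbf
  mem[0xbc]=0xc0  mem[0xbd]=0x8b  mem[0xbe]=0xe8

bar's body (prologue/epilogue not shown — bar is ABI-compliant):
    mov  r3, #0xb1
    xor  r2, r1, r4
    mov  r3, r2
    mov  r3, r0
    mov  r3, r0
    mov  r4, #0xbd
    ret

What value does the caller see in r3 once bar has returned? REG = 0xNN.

prologue: push r2 -> mem[0xbe]=0xfa, sp=0xbe
prologue: push r3 -> mem[0xbd]=0xb5, sp=0xbd
body[0] mov  r3, #0xb1 -> r3=0xb1
body[1] xor  r2, r1, r4 -> r2=0x0a
body[2] mov  r3, r2 -> r3=0x0a
body[3] mov  r3, r0 -> r3=0xbb
body[4] mov  r3, r0 -> r3=0xbb
body[5] mov  r4, #0xbd -> r4=0xbd
epilogue: pop r3=0xb5, sp=0xbe
epilogue: pop r2=0xfa, sp=0xbf
r3 is callee-saved -> restored

REG = 0xb5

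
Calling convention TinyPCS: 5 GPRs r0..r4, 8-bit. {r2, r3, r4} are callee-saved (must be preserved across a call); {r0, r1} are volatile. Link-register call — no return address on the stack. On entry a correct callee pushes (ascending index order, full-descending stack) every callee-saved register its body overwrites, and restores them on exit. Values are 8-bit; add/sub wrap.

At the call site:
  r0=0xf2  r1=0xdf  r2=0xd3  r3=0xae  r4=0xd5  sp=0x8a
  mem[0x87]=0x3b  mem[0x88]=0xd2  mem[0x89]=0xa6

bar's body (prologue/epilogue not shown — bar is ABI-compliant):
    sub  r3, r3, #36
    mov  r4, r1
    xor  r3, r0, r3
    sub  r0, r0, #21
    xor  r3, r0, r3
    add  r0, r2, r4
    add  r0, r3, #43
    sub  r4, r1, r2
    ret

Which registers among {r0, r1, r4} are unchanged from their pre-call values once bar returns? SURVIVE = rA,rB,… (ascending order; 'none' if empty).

SURVIVE = r1,r4

prologue: push r3 -> mem[0x89]=0xae, sp=0x89
prologue: push r4 -> mem[0x88]=0xd5, sp=0x88
body[0] sub  r3, r3, #36 -> r3=0x8a
body[1] mov  r4, r1 -> r4=0xdf
body[2] xor  r3, r0, r3 -> r3=0x78
body[3] sub  r0, r0, #21 -> r0=0xdd
body[4] xor  r3, r0, r3 -> r3=0xa5
body[5] add  r0, r2, r4 -> r0=0xb2
body[6] add  r0, r3, #43 -> r0=0xd0
body[7] sub  r4, r1, r2 -> r4=0x0c
epilogue: pop r4=0xd5, sp=0x89
epilogue: pop r3=0xae, sp=0x8a
r0: caller-saved, written=True
r1: caller-saved, written=False
r4: callee-saved, written=True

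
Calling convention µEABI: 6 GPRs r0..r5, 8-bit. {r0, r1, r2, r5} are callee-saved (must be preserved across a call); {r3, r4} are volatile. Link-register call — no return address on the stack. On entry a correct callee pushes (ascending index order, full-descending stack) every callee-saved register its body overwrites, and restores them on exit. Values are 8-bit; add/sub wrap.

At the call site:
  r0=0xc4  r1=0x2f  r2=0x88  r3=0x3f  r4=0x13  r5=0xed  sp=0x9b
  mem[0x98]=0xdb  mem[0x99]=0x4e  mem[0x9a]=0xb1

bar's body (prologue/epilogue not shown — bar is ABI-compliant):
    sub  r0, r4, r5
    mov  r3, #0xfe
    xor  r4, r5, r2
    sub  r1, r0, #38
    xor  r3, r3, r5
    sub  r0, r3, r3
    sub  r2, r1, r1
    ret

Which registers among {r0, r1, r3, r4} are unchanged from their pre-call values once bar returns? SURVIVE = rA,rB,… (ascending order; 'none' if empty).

SURVIVE = r0,r1

prologue: push r0 → mem[0x9a]=0xc4, sp=0x9a
prologue: push r1 → mem[0x99]=0x2f, sp=0x99
prologue: push r2 → mem[0x98]=0x88, sp=0x98
body[0] sub  r0, r4, r5 → r0=0x26
body[1] mov  r3, #0xfe → r3=0xfe
body[2] xor  r4, r5, r2 → r4=0x65
body[3] sub  r1, r0, #38 → r1=0x00
body[4] xor  r3, r3, r5 → r3=0x13
body[5] sub  r0, r3, r3 → r0=0x00
body[6] sub  r2, r1, r1 → r2=0x00
epilogue: pop r2=0x88, sp=0x99
epilogue: pop r1=0x2f, sp=0x9a
epilogue: pop r0=0xc4, sp=0x9b
r0: callee-saved, written=True
r1: callee-saved, written=True
r3: caller-saved, written=True
r4: caller-saved, written=True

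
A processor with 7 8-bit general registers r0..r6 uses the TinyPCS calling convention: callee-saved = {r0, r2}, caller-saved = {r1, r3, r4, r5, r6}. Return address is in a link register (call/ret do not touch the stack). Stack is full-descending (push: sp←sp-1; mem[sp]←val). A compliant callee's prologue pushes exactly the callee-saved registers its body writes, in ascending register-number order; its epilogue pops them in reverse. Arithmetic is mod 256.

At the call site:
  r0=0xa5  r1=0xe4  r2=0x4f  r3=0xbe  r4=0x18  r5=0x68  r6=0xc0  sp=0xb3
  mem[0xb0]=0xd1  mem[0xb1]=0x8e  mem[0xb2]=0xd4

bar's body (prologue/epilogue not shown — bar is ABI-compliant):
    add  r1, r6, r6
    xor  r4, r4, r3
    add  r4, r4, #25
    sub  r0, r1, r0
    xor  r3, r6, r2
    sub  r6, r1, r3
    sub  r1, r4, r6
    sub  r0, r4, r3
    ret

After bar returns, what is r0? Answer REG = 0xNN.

REG = 0xa5

prologue: push r0 -> mem[0xb2]=0xa5, sp=0xb2
body[0] add  r1, r6, r6 -> r1=0x80
body[1] xor  r4, r4, r3 -> r4=0xa6
body[2] add  r4, r4, #25 -> r4=0xbf
body[3] sub  r0, r1, r0 -> r0=0xdb
body[4] xor  r3, r6, r2 -> r3=0x8f
body[5] sub  r6, r1, r3 -> r6=0xf1
body[6] sub  r1, r4, r6 -> r1=0xce
body[7] sub  r0, r4, r3 -> r0=0x30
epilogue: pop r0=0xa5, sp=0xb3
r0 is callee-saved -> restored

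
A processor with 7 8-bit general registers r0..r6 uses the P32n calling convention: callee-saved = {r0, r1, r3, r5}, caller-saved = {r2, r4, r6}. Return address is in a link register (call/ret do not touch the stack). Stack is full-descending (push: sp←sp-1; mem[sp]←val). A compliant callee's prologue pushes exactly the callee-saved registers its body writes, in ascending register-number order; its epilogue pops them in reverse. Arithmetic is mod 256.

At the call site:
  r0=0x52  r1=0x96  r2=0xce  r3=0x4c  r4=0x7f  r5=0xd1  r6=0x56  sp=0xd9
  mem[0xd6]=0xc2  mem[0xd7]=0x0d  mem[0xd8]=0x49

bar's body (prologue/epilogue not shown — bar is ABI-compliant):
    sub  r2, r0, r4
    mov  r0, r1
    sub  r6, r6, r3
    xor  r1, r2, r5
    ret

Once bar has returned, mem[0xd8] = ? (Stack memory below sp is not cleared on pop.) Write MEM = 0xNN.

prologue: push r0 → mem[0xd8]=0x52, sp=0xd8
prologue: push r1 → mem[0xd7]=0x96, sp=0xd7
body[0] sub  r2, r0, r4 → r2=0xd3
body[1] mov  r0, r1 → r0=0x96
body[2] sub  r6, r6, r3 → r6=0x0a
body[3] xor  r1, r2, r5 → r1=0x02
epilogue: pop r1=0x96, sp=0xd8
epilogue: pop r0=0x52, sp=0xd9
prologue pushed ['r0', 'r1'] at ['0xd8', '0xd7']

MEM = 0x52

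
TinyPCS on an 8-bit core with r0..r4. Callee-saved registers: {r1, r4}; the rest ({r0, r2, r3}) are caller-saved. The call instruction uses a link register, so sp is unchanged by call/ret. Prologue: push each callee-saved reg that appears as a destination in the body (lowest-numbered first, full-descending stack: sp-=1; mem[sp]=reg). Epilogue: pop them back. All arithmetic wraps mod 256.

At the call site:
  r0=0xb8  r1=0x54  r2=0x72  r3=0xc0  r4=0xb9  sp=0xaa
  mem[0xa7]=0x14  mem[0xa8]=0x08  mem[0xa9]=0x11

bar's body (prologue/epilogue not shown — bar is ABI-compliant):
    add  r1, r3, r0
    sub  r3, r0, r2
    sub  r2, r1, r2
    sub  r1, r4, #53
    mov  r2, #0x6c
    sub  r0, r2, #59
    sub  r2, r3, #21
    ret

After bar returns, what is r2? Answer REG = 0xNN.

REG = 0x31

prologue: push r1 -> mem[0xa9]=0x54, sp=0xa9
body[0] add  r1, r3, r0 -> r1=0x78
body[1] sub  r3, r0, r2 -> r3=0x46
body[2] sub  r2, r1, r2 -> r2=0x06
body[3] sub  r1, r4, #53 -> r1=0x84
body[4] mov  r2, #0x6c -> r2=0x6c
body[5] sub  r0, r2, #59 -> r0=0x31
body[6] sub  r2, r3, #21 -> r2=0x31
epilogue: pop r1=0x54, sp=0xaa
r2 is caller-saved -> body value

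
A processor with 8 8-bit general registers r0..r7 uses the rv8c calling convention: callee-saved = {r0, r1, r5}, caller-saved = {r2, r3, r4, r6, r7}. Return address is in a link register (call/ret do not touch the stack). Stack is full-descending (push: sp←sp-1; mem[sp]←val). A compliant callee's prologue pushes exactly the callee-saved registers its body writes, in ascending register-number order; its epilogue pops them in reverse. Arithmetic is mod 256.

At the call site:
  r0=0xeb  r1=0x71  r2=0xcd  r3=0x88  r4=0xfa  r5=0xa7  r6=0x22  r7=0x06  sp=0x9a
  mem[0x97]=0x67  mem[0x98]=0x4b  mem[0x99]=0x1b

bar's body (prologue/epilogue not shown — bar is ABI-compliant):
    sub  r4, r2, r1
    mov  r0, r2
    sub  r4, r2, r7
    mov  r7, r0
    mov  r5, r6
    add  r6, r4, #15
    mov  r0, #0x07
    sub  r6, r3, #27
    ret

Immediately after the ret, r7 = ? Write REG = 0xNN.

prologue: push r0 -> mem[0x99]=0xeb, sp=0x99
prologue: push r5 -> mem[0x98]=0xa7, sp=0x98
body[0] sub  r4, r2, r1 -> r4=0x5c
body[1] mov  r0, r2 -> r0=0xcd
body[2] sub  r4, r2, r7 -> r4=0xc7
body[3] mov  r7, r0 -> r7=0xcd
body[4] mov  r5, r6 -> r5=0x22
body[5] add  r6, r4, #15 -> r6=0xd6
body[6] mov  r0, #0x07 -> r0=0x07
body[7] sub  r6, r3, #27 -> r6=0x6d
epilogue: pop r5=0xa7, sp=0x99
epilogue: pop r0=0xeb, sp=0x9a
r7 is caller-saved -> body value

REG = 0xcd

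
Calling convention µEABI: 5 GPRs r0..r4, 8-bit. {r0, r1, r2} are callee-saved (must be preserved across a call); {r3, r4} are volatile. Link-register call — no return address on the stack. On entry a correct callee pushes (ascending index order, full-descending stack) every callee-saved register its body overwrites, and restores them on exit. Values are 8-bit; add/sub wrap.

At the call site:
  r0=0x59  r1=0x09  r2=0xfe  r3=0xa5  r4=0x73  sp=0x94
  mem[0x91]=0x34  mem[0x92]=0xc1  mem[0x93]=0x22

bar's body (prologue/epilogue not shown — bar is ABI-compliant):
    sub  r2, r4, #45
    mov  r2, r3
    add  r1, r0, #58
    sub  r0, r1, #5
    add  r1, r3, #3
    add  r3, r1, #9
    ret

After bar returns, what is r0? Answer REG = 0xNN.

REG = 0x59

prologue: push r0 → mem[0x93]=0x59, sp=0x93
prologue: push r1 → mem[0x92]=0x09, sp=0x92
prologue: push r2 → mem[0x91]=0xfe, sp=0x91
body[0] sub  r2, r4, #45 → r2=0x46
body[1] mov  r2, r3 → r2=0xa5
body[2] add  r1, r0, #58 → r1=0x93
body[3] sub  r0, r1, #5 → r0=0x8e
body[4] add  r1, r3, #3 → r1=0xa8
body[5] add  r3, r1, #9 → r3=0xb1
epilogue: pop r2=0xfe, sp=0x92
epilogue: pop r1=0x09, sp=0x93
epilogue: pop r0=0x59, sp=0x94
r0 is callee-saved → restored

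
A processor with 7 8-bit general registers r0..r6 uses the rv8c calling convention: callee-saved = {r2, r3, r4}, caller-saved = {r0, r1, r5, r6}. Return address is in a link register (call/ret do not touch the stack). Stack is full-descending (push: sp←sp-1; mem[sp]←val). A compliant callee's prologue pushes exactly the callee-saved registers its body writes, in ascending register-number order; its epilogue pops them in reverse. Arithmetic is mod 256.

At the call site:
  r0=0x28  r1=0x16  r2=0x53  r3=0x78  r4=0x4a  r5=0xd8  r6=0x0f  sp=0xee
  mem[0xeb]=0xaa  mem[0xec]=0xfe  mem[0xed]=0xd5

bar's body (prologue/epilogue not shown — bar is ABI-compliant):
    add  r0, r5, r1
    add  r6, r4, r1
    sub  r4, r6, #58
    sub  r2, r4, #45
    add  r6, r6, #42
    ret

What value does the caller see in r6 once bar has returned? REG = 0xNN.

prologue: push r2 → mem[0xed]=0x53, sp=0xed
prologue: push r4 → mem[0xec]=0x4a, sp=0xec
body[0] add  r0, r5, r1 → r0=0xee
body[1] add  r6, r4, r1 → r6=0x60
body[2] sub  r4, r6, #58 → r4=0x26
body[3] sub  r2, r4, #45 → r2=0xf9
body[4] add  r6, r6, #42 → r6=0x8a
epilogue: pop r4=0x4a, sp=0xed
epilogue: pop r2=0x53, sp=0xee
r6 is caller-saved → body value

REG = 0x8a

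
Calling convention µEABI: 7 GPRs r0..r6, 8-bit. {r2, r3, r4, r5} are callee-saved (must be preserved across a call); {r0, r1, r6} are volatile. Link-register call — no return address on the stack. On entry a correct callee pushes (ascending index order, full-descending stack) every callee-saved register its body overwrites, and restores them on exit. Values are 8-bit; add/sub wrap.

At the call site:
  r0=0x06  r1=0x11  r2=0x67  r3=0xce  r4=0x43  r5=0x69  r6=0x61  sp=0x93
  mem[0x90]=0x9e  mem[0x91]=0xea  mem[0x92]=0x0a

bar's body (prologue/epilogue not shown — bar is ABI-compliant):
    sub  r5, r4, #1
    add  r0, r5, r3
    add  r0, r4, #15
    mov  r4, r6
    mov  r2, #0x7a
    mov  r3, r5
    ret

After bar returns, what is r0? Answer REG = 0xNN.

REG = 0x52

prologue: push r2 -> mem[0x92]=0x67, sp=0x92
prologue: push r3 -> mem[0x91]=0xce, sp=0x91
prologue: push r4 -> mem[0x90]=0x43, sp=0x90
prologue: push r5 -> mem[0x8f]=0x69, sp=0x8f
body[0] sub  r5, r4, #1 -> r5=0x42
body[1] add  r0, r5, r3 -> r0=0x10
body[2] add  r0, r4, #15 -> r0=0x52
body[3] mov  r4, r6 -> r4=0x61
body[4] mov  r2, #0x7a -> r2=0x7a
body[5] mov  r3, r5 -> r3=0x42
epilogue: pop r5=0x69, sp=0x90
epilogue: pop r4=0x43, sp=0x91
epilogue: pop r3=0xce, sp=0x92
epilogue: pop r2=0x67, sp=0x93
r0 is caller-saved -> body value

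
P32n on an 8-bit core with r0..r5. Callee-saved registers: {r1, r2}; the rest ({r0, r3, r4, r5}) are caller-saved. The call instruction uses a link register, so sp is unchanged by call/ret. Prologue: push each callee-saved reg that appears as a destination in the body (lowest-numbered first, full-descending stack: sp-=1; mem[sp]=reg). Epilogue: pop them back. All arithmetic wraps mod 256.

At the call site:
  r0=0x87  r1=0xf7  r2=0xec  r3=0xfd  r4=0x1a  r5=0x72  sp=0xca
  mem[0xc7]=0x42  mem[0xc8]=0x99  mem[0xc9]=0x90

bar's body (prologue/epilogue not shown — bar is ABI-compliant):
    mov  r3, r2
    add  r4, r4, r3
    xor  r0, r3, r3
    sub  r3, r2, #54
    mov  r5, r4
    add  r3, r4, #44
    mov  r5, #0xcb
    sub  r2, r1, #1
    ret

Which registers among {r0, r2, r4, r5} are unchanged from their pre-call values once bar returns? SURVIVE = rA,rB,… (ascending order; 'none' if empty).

SURVIVE = r2

prologue: push r2 → mem[0xc9]=0xec, sp=0xc9
body[0] mov  r3, r2 → r3=0xec
body[1] add  r4, r4, r3 → r4=0x06
body[2] xor  r0, r3, r3 → r0=0x00
body[3] sub  r3, r2, #54 → r3=0xb6
body[4] mov  r5, r4 → r5=0x06
body[5] add  r3, r4, #44 → r3=0x32
body[6] mov  r5, #0xcb → r5=0xcb
body[7] sub  r2, r1, #1 → r2=0xf6
epilogue: pop r2=0xec, sp=0xca
r0: caller-saved, written=True
r2: callee-saved, written=True
r4: caller-saved, written=True
r5: caller-saved, written=True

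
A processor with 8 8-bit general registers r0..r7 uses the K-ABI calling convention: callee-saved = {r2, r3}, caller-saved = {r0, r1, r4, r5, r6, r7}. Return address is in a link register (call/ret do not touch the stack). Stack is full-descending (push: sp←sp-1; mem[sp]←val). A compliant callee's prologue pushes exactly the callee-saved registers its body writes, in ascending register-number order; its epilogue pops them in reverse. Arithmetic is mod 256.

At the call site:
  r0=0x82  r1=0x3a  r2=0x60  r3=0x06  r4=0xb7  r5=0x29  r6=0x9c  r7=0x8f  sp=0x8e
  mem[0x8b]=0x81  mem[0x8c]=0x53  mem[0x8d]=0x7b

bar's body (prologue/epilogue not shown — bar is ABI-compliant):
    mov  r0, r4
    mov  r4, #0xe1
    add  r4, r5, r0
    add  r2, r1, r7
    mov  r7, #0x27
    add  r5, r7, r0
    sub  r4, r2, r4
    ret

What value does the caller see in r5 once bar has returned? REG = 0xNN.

REG = 0xde

prologue: push r2 -> mem[0x8d]=0x60, sp=0x8d
body[0] mov  r0, r4 -> r0=0xb7
body[1] mov  r4, #0xe1 -> r4=0xe1
body[2] add  r4, r5, r0 -> r4=0xe0
body[3] add  r2, r1, r7 -> r2=0xc9
body[4] mov  r7, #0x27 -> r7=0x27
body[5] add  r5, r7, r0 -> r5=0xde
body[6] sub  r4, r2, r4 -> r4=0xe9
epilogue: pop r2=0x60, sp=0x8e
r5 is caller-saved -> body value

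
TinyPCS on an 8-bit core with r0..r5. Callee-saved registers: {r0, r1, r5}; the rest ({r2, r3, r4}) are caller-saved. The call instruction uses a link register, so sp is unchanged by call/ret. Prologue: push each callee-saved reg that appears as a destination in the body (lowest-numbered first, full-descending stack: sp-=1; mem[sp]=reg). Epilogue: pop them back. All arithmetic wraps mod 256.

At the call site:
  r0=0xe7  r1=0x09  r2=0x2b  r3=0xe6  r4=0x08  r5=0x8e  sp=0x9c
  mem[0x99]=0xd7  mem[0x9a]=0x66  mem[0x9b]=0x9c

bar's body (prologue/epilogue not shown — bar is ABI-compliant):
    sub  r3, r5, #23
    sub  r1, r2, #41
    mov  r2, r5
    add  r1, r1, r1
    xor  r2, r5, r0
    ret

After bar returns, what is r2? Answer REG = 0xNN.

REG = 0x69

prologue: push r1 → mem[0x9b]=0x09, sp=0x9b
body[0] sub  r3, r5, #23 → r3=0x77
body[1] sub  r1, r2, #41 → r1=0x02
body[2] mov  r2, r5 → r2=0x8e
body[3] add  r1, r1, r1 → r1=0x04
body[4] xor  r2, r5, r0 → r2=0x69
epilogue: pop r1=0x09, sp=0x9c
r2 is caller-saved → body value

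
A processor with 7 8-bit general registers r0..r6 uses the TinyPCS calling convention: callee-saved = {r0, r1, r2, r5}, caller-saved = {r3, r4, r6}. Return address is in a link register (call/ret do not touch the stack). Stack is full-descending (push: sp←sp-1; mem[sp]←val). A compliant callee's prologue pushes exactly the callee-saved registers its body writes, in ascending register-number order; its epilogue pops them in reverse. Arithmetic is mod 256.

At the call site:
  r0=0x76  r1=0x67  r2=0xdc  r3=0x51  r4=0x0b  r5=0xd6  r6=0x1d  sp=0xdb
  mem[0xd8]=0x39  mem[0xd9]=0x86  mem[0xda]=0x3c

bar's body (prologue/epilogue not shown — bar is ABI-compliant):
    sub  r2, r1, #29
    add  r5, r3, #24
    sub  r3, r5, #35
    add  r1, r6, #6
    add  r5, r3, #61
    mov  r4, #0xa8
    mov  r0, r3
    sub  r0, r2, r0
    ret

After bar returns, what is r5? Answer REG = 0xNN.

prologue: push r0 -> mem[0xda]=0x76, sp=0xda
prologue: push r1 -> mem[0xd9]=0x67, sp=0xd9
prologue: push r2 -> mem[0xd8]=0xdc, sp=0xd8
prologue: push r5 -> mem[0xd7]=0xd6, sp=0xd7
body[0] sub  r2, r1, #29 -> r2=0x4a
body[1] add  r5, r3, #24 -> r5=0x69
body[2] sub  r3, r5, #35 -> r3=0x46
body[3] add  r1, r6, #6 -> r1=0x23
body[4] add  r5, r3, #61 -> r5=0x83
body[5] mov  r4, #0xa8 -> r4=0xa8
body[6] mov  r0, r3 -> r0=0x46
body[7] sub  r0, r2, r0 -> r0=0x04
epilogue: pop r5=0xd6, sp=0xd8
epilogue: pop r2=0xdc, sp=0xd9
epilogue: pop r1=0x67, sp=0xda
epilogue: pop r0=0x76, sp=0xdb
r5 is callee-saved -> restored

REG = 0xd6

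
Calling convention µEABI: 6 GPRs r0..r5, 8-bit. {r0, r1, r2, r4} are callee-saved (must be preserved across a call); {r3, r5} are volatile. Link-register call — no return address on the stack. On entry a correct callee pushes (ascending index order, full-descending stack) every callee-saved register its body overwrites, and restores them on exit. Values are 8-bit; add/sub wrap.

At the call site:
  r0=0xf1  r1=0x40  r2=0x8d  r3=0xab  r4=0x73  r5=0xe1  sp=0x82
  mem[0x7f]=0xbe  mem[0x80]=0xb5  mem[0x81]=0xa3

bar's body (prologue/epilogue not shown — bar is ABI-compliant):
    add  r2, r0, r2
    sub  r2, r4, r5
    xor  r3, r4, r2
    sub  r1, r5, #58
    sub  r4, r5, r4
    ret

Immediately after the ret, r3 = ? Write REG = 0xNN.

prologue: push r1 → mem[0x81]=0x40, sp=0x81
prologue: push r2 → mem[0x80]=0x8d, sp=0x80
prologue: push r4 → mem[0x7f]=0x73, sp=0x7f
body[0] add  r2, r0, r2 → r2=0x7e
body[1] sub  r2, r4, r5 → r2=0x92
body[2] xor  r3, r4, r2 → r3=0xe1
body[3] sub  r1, r5, #58 → r1=0xa7
body[4] sub  r4, r5, r4 → r4=0x6e
epilogue: pop r4=0x73, sp=0x80
epilogue: pop r2=0x8d, sp=0x81
epilogue: pop r1=0x40, sp=0x82
r3 is caller-saved → body value

REG = 0xe1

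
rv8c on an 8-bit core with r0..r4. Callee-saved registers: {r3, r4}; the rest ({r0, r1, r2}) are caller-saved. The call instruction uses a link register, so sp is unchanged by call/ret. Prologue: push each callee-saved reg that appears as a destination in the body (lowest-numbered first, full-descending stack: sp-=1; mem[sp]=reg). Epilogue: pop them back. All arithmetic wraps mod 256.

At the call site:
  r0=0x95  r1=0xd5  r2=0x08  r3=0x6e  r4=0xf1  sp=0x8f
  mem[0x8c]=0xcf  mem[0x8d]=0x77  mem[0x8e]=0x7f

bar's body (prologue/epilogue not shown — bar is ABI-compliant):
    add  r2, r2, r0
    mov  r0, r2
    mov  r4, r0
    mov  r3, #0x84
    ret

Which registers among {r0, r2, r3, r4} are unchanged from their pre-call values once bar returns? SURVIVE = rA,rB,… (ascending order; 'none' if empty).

prologue: push r3 -> mem[0x8e]=0x6e, sp=0x8e
prologue: push r4 -> mem[0x8d]=0xf1, sp=0x8d
body[0] add  r2, r2, r0 -> r2=0x9d
body[1] mov  r0, r2 -> r0=0x9d
body[2] mov  r4, r0 -> r4=0x9d
body[3] mov  r3, #0x84 -> r3=0x84
epilogue: pop r4=0xf1, sp=0x8e
epilogue: pop r3=0x6e, sp=0x8f
r0: caller-saved, written=True
r2: caller-saved, written=True
r3: callee-saved, written=True
r4: callee-saved, written=True

SURVIVE = r3,r4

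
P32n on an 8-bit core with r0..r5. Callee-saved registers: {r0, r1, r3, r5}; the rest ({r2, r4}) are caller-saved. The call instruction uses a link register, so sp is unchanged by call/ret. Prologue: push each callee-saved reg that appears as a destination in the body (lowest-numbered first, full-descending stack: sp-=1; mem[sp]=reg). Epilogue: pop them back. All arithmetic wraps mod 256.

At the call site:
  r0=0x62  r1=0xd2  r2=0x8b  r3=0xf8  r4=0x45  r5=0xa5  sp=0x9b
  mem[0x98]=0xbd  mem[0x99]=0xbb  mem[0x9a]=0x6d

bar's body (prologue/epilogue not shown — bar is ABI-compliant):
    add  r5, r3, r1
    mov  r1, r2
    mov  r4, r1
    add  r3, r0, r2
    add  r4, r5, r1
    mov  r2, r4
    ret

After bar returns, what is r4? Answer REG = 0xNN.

REG = 0x55

prologue: push r1 → mem[0x9a]=0xd2, sp=0x9a
prologue: push r3 → mem[0x99]=0xf8, sp=0x99
prologue: push r5 → mem[0x98]=0xa5, sp=0x98
body[0] add  r5, r3, r1 → r5=0xca
body[1] mov  r1, r2 → r1=0x8b
body[2] mov  r4, r1 → r4=0x8b
body[3] add  r3, r0, r2 → r3=0xed
body[4] add  r4, r5, r1 → r4=0x55
body[5] mov  r2, r4 → r2=0x55
epilogue: pop r5=0xa5, sp=0x99
epilogue: pop r3=0xf8, sp=0x9a
epilogue: pop r1=0xd2, sp=0x9b
r4 is caller-saved → body value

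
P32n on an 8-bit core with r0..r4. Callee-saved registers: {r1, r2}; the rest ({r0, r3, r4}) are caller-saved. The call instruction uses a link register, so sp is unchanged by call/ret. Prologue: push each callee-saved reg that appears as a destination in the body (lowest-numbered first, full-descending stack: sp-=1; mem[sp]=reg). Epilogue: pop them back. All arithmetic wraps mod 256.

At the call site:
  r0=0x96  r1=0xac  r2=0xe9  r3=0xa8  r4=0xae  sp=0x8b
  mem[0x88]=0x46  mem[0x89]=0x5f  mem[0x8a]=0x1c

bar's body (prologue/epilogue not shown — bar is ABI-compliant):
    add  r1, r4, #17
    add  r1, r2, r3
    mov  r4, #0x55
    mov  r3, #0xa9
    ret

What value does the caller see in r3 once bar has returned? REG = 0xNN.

prologue: push r1 → mem[0x8a]=0xac, sp=0x8a
body[0] add  r1, r4, #17 → r1=0xbf
body[1] add  r1, r2, r3 → r1=0x91
body[2] mov  r4, #0x55 → r4=0x55
body[3] mov  r3, #0xa9 → r3=0xa9
epilogue: pop r1=0xac, sp=0x8b
r3 is caller-saved → body value

REG = 0xa9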